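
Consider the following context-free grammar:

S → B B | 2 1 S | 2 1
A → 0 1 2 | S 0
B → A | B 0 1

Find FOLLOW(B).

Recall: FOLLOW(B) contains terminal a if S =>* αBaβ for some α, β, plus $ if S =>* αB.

We compute FOLLOW(B) using the standard algorithm.
FOLLOW(S) starts with {$}.
FIRST(A) = {0, 2}
FIRST(B) = {0, 2}
FIRST(S) = {0, 2}
FOLLOW(A) = {$, 0, 2}
FOLLOW(B) = {$, 0, 2}
FOLLOW(S) = {$, 0}
Therefore, FOLLOW(B) = {$, 0, 2}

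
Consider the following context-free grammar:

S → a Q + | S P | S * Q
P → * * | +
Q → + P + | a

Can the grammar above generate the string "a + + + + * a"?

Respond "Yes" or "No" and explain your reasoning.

Yes - a valid derivation exists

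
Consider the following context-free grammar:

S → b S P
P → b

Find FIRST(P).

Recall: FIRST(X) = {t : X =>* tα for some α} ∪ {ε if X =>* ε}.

We compute FIRST(P) using the standard algorithm.
FIRST(P) = {b}
FIRST(S) = {b}
Therefore, FIRST(P) = {b}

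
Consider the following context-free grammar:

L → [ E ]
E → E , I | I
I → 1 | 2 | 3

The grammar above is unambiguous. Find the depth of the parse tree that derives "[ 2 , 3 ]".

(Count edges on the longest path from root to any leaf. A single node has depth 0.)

4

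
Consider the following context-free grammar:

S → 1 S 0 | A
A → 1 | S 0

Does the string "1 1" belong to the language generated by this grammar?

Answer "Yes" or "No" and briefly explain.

No - no valid derivation exists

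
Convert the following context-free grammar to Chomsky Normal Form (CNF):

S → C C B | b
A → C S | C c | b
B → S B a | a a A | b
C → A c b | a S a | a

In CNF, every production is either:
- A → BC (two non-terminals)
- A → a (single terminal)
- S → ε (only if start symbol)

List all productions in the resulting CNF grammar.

S → b; TC → c; A → b; TA → a; B → b; TB → b; C → a; S → C X0; X0 → C B; A → C S; A → C TC; B → S X1; X1 → B TA; B → TA X2; X2 → TA A; C → A X3; X3 → TC TB; C → TA X4; X4 → S TA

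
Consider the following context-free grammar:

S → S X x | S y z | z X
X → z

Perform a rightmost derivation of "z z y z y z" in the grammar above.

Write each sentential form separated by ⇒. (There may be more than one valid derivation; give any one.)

S ⇒ S y z ⇒ S y z y z ⇒ z X y z y z ⇒ z z y z y z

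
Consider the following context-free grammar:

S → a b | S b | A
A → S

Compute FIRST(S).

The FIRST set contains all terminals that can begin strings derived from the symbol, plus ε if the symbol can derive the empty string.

We compute FIRST(S) using the standard algorithm.
FIRST(A) = {a}
FIRST(S) = {a}
Therefore, FIRST(S) = {a}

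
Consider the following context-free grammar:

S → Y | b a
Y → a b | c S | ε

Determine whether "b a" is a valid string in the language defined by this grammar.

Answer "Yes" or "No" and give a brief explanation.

Yes - a valid derivation exists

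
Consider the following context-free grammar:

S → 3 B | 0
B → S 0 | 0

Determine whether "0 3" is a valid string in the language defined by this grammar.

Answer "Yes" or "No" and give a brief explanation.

No - no valid derivation exists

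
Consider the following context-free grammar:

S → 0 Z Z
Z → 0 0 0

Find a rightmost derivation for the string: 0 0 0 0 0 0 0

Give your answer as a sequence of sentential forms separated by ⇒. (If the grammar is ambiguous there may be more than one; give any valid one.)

S ⇒ 0 Z Z ⇒ 0 Z 0 0 0 ⇒ 0 0 0 0 0 0 0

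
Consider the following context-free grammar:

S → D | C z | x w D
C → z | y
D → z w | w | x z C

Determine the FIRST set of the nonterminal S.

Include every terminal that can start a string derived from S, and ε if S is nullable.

We compute FIRST(S) using the standard algorithm.
FIRST(C) = {y, z}
FIRST(D) = {w, x, z}
FIRST(S) = {w, x, y, z}
Therefore, FIRST(S) = {w, x, y, z}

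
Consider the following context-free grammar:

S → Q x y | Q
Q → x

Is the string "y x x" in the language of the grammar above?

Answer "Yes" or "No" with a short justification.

No - no valid derivation exists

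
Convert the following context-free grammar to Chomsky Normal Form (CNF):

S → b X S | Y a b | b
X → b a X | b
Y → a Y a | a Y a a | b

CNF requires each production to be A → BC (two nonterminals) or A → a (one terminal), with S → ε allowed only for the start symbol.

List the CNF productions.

TB → b; TA → a; S → b; X → b; Y → b; S → TB X0; X0 → X S; S → Y X1; X1 → TA TB; X → TB X2; X2 → TA X; Y → TA X3; X3 → Y TA; Y → TA X4; X4 → Y X5; X5 → TA TA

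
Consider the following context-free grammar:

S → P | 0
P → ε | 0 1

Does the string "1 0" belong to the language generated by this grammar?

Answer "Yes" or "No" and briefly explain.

No - no valid derivation exists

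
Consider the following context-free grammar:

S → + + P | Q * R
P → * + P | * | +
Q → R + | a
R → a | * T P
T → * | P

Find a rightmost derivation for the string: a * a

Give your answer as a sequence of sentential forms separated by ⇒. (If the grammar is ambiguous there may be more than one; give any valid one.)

S ⇒ Q * R ⇒ Q * a ⇒ a * a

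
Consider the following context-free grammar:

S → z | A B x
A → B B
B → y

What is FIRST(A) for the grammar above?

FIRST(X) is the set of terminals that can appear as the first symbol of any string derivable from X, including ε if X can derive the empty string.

We compute FIRST(A) using the standard algorithm.
FIRST(A) = {y}
FIRST(B) = {y}
FIRST(S) = {y, z}
Therefore, FIRST(A) = {y}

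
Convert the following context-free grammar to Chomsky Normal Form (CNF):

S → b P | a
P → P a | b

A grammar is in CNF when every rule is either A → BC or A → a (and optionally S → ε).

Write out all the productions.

TB → b; S → a; TA → a; P → b; S → TB P; P → P TA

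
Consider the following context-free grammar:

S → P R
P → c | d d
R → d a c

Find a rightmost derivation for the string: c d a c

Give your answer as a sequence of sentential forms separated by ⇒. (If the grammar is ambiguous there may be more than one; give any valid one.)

S ⇒ P R ⇒ P d a c ⇒ c d a c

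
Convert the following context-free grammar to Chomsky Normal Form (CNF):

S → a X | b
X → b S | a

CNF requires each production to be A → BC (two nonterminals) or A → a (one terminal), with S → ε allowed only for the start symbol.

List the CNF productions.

TA → a; S → b; TB → b; X → a; S → TA X; X → TB S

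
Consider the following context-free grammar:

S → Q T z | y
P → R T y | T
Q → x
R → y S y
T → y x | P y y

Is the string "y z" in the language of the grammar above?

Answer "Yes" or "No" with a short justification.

No - no valid derivation exists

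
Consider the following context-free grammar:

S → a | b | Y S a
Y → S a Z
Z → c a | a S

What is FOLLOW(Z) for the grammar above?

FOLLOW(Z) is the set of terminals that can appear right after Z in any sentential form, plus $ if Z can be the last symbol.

We compute FOLLOW(Z) using the standard algorithm.
FOLLOW(S) starts with {$}.
FIRST(S) = {a, b}
FIRST(Y) = {a, b}
FIRST(Z) = {a, c}
FOLLOW(S) = {$, a, b}
FOLLOW(Y) = {a, b}
FOLLOW(Z) = {a, b}
Therefore, FOLLOW(Z) = {a, b}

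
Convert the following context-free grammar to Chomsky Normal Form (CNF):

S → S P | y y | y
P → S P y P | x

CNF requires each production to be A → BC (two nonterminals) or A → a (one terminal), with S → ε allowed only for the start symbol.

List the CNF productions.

TY → y; S → y; P → x; S → S P; S → TY TY; P → S X0; X0 → P X1; X1 → TY P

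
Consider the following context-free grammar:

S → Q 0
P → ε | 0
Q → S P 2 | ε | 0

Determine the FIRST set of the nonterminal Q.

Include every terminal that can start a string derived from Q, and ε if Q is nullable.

We compute FIRST(Q) using the standard algorithm.
FIRST(P) = {0, ε}
FIRST(Q) = {0, ε}
FIRST(S) = {0}
Therefore, FIRST(Q) = {0, ε}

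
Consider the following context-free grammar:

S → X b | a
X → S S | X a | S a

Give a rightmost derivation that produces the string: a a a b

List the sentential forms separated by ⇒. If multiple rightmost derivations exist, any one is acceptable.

S ⇒ X b ⇒ X a b ⇒ S a a b ⇒ a a a b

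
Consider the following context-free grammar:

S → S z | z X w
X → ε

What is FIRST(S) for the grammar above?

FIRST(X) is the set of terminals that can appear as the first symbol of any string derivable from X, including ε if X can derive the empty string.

We compute FIRST(S) using the standard algorithm.
FIRST(S) = {z}
FIRST(X) = {ε}
Therefore, FIRST(S) = {z}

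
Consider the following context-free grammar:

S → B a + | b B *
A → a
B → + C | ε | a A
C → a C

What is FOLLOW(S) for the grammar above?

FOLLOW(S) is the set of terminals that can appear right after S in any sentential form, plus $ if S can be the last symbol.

We compute FOLLOW(S) using the standard algorithm.
FOLLOW(S) starts with {$}.
FIRST(A) = {a}
FIRST(B) = {+, a, ε}
FIRST(C) = {a}
FIRST(S) = {+, a, b}
FOLLOW(A) = {*, a}
FOLLOW(B) = {*, a}
FOLLOW(C) = {*, a}
FOLLOW(S) = {$}
Therefore, FOLLOW(S) = {$}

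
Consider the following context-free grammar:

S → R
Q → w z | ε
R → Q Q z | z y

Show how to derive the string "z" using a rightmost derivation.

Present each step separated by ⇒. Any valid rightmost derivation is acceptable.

S ⇒ R ⇒ Q Q z ⇒ Q z ⇒ z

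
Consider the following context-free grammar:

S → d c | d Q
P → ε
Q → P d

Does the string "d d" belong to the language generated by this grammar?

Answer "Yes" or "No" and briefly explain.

Yes - a valid derivation exists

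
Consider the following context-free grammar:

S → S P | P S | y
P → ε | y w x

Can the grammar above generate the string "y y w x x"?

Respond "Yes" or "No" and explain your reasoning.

No - no valid derivation exists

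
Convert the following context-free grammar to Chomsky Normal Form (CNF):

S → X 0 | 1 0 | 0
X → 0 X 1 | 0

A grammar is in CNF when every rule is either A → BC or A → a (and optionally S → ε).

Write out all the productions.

T0 → 0; T1 → 1; S → 0; X → 0; S → X T0; S → T1 T0; X → T0 X0; X0 → X T1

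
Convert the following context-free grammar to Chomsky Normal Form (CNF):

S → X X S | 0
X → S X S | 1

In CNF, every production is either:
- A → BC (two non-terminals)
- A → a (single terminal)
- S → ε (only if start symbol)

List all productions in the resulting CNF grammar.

S → 0; X → 1; S → X X0; X0 → X S; X → S X1; X1 → X S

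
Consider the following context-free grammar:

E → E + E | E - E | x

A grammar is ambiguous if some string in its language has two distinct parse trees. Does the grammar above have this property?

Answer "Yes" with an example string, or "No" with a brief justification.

Yes - the string 'x - x + x' has two distinct parse trees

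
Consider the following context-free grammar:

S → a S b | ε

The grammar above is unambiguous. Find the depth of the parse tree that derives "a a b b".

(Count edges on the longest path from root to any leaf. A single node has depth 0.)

3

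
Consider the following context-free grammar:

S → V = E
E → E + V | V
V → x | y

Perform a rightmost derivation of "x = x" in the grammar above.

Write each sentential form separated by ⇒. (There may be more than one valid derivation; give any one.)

S ⇒ V = E ⇒ V = V ⇒ V = x ⇒ x = x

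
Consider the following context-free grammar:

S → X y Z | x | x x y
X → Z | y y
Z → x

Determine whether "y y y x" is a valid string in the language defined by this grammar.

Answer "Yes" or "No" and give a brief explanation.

Yes - a valid derivation exists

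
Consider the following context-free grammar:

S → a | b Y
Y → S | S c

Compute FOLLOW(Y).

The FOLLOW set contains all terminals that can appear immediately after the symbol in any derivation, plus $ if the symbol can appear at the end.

We compute FOLLOW(Y) using the standard algorithm.
FOLLOW(S) starts with {$}.
FIRST(S) = {a, b}
FIRST(Y) = {a, b}
FOLLOW(S) = {$, c}
FOLLOW(Y) = {$, c}
Therefore, FOLLOW(Y) = {$, c}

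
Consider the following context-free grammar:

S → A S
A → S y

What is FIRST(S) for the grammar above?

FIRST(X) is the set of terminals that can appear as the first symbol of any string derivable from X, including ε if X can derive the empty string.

We compute FIRST(S) using the standard algorithm.
FIRST(A) = {}
FIRST(S) = {}
Therefore, FIRST(S) = {}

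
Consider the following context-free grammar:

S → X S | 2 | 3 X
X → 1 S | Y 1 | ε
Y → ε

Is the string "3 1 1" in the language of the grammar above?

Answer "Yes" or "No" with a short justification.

No - no valid derivation exists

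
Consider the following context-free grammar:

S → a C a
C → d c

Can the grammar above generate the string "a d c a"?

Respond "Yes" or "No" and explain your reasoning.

Yes - a valid derivation exists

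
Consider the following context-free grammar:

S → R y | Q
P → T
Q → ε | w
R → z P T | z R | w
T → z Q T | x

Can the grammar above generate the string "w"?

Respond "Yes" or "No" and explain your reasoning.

Yes - a valid derivation exists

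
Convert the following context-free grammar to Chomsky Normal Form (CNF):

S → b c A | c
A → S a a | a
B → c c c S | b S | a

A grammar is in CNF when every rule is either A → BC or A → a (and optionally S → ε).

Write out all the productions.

TB → b; TC → c; S → c; TA → a; A → a; B → a; S → TB X0; X0 → TC A; A → S X1; X1 → TA TA; B → TC X2; X2 → TC X3; X3 → TC S; B → TB S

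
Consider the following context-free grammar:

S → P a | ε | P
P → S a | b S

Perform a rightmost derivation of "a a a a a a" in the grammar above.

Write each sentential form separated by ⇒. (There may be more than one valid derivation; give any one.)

S ⇒ P a ⇒ S a a ⇒ P a a a ⇒ S a a a a ⇒ P a a a a a ⇒ S a a a a a a ⇒ a a a a a a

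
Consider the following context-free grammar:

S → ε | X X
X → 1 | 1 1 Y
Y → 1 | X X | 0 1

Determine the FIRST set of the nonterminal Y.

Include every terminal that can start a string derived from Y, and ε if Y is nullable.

We compute FIRST(Y) using the standard algorithm.
FIRST(S) = {1, ε}
FIRST(X) = {1}
FIRST(Y) = {0, 1}
Therefore, FIRST(Y) = {0, 1}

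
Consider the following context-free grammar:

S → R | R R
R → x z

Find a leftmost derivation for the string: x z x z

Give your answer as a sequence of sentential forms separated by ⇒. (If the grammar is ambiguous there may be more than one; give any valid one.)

S ⇒ R R ⇒ x z R ⇒ x z x z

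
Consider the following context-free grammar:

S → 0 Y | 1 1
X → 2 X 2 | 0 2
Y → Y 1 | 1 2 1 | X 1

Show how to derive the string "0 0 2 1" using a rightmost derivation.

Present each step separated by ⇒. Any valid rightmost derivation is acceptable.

S ⇒ 0 Y ⇒ 0 X 1 ⇒ 0 0 2 1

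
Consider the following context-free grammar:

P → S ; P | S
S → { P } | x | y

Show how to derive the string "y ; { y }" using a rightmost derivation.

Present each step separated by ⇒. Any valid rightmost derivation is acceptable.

P ⇒ S ; P ⇒ S ; S ⇒ S ; { P } ⇒ S ; { S } ⇒ S ; { y } ⇒ y ; { y }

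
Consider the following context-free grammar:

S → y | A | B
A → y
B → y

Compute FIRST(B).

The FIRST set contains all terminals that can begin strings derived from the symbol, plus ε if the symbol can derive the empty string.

We compute FIRST(B) using the standard algorithm.
FIRST(A) = {y}
FIRST(B) = {y}
FIRST(S) = {y}
Therefore, FIRST(B) = {y}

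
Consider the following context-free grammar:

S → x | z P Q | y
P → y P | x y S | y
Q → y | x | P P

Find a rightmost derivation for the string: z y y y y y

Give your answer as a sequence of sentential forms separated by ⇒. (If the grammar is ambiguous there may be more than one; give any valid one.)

S ⇒ z P Q ⇒ z P y ⇒ z y P y ⇒ z y y P y ⇒ z y y y P y ⇒ z y y y y y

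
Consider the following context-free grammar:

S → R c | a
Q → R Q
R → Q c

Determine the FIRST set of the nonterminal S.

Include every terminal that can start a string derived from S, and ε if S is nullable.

We compute FIRST(S) using the standard algorithm.
FIRST(Q) = {}
FIRST(R) = {}
FIRST(S) = {a}
Therefore, FIRST(S) = {a}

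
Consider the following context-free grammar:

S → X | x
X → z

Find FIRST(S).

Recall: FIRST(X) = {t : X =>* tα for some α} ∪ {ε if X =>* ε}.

We compute FIRST(S) using the standard algorithm.
FIRST(S) = {x, z}
FIRST(X) = {z}
Therefore, FIRST(S) = {x, z}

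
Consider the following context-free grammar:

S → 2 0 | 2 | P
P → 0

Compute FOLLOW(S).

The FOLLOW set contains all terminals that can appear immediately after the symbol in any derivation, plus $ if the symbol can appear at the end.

We compute FOLLOW(S) using the standard algorithm.
FOLLOW(S) starts with {$}.
FIRST(P) = {0}
FIRST(S) = {0, 2}
FOLLOW(P) = {$}
FOLLOW(S) = {$}
Therefore, FOLLOW(S) = {$}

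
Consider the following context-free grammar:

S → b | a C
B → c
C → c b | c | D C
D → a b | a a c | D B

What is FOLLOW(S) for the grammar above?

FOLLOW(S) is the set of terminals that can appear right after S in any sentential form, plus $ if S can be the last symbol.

We compute FOLLOW(S) using the standard algorithm.
FOLLOW(S) starts with {$}.
FIRST(B) = {c}
FIRST(C) = {a, c}
FIRST(D) = {a}
FIRST(S) = {a, b}
FOLLOW(B) = {a, c}
FOLLOW(C) = {$}
FOLLOW(D) = {a, c}
FOLLOW(S) = {$}
Therefore, FOLLOW(S) = {$}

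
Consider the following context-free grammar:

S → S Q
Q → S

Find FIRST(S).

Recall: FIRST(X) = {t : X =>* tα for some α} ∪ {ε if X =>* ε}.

We compute FIRST(S) using the standard algorithm.
FIRST(Q) = {}
FIRST(S) = {}
Therefore, FIRST(S) = {}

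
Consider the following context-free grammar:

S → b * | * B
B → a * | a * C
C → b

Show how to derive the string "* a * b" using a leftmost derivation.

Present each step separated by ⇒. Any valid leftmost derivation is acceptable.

S ⇒ * B ⇒ * a * C ⇒ * a * b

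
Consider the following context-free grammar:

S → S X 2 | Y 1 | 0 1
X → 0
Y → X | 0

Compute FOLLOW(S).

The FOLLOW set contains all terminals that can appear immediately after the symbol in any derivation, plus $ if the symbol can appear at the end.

We compute FOLLOW(S) using the standard algorithm.
FOLLOW(S) starts with {$}.
FIRST(S) = {0}
FIRST(X) = {0}
FIRST(Y) = {0}
FOLLOW(S) = {$, 0}
FOLLOW(X) = {1, 2}
FOLLOW(Y) = {1}
Therefore, FOLLOW(S) = {$, 0}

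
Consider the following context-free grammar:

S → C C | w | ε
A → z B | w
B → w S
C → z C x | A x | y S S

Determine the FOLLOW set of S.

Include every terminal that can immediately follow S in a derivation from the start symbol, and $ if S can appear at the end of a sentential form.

We compute FOLLOW(S) using the standard algorithm.
FOLLOW(S) starts with {$}.
FIRST(A) = {w, z}
FIRST(B) = {w}
FIRST(C) = {w, y, z}
FIRST(S) = {w, y, z, ε}
FOLLOW(A) = {x}
FOLLOW(B) = {x}
FOLLOW(C) = {$, w, x, y, z}
FOLLOW(S) = {$, w, x, y, z}
Therefore, FOLLOW(S) = {$, w, x, y, z}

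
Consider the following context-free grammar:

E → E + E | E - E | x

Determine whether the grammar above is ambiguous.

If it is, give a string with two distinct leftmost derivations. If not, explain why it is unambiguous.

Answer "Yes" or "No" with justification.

Yes - the string 'x - x - x + x - x' has two distinct leftmost derivations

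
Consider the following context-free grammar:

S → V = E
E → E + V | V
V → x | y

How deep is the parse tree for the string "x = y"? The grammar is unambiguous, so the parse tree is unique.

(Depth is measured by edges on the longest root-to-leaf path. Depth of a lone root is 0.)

3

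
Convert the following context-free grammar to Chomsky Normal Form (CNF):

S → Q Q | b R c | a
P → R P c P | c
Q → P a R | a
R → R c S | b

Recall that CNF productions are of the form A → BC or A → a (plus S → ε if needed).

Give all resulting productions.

TB → b; TC → c; S → a; P → c; TA → a; Q → a; R → b; S → Q Q; S → TB X0; X0 → R TC; P → R X1; X1 → P X2; X2 → TC P; Q → P X3; X3 → TA R; R → R X4; X4 → TC S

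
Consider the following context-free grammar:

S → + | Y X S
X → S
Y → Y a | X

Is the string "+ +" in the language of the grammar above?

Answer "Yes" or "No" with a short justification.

No - no valid derivation exists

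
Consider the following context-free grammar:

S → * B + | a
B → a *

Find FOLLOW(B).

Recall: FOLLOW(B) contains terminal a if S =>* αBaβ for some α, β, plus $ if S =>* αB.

We compute FOLLOW(B) using the standard algorithm.
FOLLOW(S) starts with {$}.
FIRST(B) = {a}
FIRST(S) = {*, a}
FOLLOW(B) = {+}
FOLLOW(S) = {$}
Therefore, FOLLOW(B) = {+}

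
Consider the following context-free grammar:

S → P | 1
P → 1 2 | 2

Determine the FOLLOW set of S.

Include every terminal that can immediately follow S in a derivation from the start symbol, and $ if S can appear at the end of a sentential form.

We compute FOLLOW(S) using the standard algorithm.
FOLLOW(S) starts with {$}.
FIRST(P) = {1, 2}
FIRST(S) = {1, 2}
FOLLOW(P) = {$}
FOLLOW(S) = {$}
Therefore, FOLLOW(S) = {$}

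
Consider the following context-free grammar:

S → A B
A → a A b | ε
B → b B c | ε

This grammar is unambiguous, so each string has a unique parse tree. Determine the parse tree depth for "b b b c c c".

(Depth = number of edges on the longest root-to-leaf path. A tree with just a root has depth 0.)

5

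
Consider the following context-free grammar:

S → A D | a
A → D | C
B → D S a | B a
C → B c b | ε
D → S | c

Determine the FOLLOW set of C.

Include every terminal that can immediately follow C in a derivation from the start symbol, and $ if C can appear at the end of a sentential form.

We compute FOLLOW(C) using the standard algorithm.
FOLLOW(S) starts with {$}.
FIRST(A) = {a, c, ε}
FIRST(B) = {a, c}
FIRST(C) = {a, c, ε}
FIRST(D) = {a, c}
FIRST(S) = {a, c}
FOLLOW(A) = {a, c}
FOLLOW(B) = {a, c}
FOLLOW(C) = {a, c}
FOLLOW(D) = {$, a, c}
FOLLOW(S) = {$, a, c}
Therefore, FOLLOW(C) = {a, c}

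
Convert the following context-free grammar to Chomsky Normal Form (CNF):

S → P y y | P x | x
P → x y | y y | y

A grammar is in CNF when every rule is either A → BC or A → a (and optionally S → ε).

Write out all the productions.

TY → y; TX → x; S → x; P → y; S → P X0; X0 → TY TY; S → P TX; P → TX TY; P → TY TY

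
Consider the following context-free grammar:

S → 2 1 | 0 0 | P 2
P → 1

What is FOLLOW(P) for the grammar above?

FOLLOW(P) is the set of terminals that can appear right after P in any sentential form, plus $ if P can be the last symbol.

We compute FOLLOW(P) using the standard algorithm.
FOLLOW(S) starts with {$}.
FIRST(P) = {1}
FIRST(S) = {0, 1, 2}
FOLLOW(P) = {2}
FOLLOW(S) = {$}
Therefore, FOLLOW(P) = {2}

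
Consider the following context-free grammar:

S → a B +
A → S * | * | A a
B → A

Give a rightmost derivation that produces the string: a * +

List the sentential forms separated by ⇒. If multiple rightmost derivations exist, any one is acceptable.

S ⇒ a B + ⇒ a A + ⇒ a * +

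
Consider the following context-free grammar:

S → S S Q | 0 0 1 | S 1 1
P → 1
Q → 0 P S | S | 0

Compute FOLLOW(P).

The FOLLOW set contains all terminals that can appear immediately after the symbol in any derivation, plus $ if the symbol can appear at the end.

We compute FOLLOW(P) using the standard algorithm.
FOLLOW(S) starts with {$}.
FIRST(P) = {1}
FIRST(Q) = {0}
FIRST(S) = {0}
FOLLOW(P) = {0}
FOLLOW(Q) = {$, 0, 1}
FOLLOW(S) = {$, 0, 1}
Therefore, FOLLOW(P) = {0}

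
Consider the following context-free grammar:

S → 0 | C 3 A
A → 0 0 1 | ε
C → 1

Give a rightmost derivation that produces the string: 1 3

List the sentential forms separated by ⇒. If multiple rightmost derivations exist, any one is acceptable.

S ⇒ C 3 A ⇒ C 3 ⇒ 1 3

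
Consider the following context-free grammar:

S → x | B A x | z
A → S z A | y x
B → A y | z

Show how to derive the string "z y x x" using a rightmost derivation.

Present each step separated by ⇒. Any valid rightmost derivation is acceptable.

S ⇒ B A x ⇒ B y x x ⇒ z y x x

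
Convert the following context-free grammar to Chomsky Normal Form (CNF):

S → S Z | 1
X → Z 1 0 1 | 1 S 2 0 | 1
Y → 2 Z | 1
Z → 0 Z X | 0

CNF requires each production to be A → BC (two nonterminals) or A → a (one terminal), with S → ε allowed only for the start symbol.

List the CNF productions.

S → 1; T1 → 1; T0 → 0; T2 → 2; X → 1; Y → 1; Z → 0; S → S Z; X → Z X0; X0 → T1 X1; X1 → T0 T1; X → T1 X2; X2 → S X3; X3 → T2 T0; Y → T2 Z; Z → T0 X4; X4 → Z X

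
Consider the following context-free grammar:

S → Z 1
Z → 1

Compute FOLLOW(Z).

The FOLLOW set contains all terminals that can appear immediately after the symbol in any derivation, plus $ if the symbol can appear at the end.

We compute FOLLOW(Z) using the standard algorithm.
FOLLOW(S) starts with {$}.
FIRST(S) = {1}
FIRST(Z) = {1}
FOLLOW(S) = {$}
FOLLOW(Z) = {1}
Therefore, FOLLOW(Z) = {1}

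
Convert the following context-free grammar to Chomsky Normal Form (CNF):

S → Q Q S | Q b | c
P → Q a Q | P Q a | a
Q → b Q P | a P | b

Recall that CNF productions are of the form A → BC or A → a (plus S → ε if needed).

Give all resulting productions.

TB → b; S → c; TA → a; P → a; Q → b; S → Q X0; X0 → Q S; S → Q TB; P → Q X1; X1 → TA Q; P → P X2; X2 → Q TA; Q → TB X3; X3 → Q P; Q → TA P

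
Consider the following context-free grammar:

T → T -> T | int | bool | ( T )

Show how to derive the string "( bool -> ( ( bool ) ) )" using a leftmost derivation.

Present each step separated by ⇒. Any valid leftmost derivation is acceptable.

T ⇒ ( T ) ⇒ ( T -> T ) ⇒ ( bool -> T ) ⇒ ( bool -> ( T ) ) ⇒ ( bool -> ( ( T ) ) ) ⇒ ( bool -> ( ( bool ) ) )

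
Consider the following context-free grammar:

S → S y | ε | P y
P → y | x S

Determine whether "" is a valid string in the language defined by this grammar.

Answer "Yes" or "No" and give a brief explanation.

Yes - a valid derivation exists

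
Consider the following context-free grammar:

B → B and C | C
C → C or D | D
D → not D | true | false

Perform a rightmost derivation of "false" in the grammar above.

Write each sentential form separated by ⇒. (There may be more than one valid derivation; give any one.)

B ⇒ C ⇒ D ⇒ false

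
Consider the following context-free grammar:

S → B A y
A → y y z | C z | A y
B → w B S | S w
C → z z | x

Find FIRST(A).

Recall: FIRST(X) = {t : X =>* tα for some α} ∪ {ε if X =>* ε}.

We compute FIRST(A) using the standard algorithm.
FIRST(A) = {x, y, z}
FIRST(B) = {w}
FIRST(C) = {x, z}
FIRST(S) = {w}
Therefore, FIRST(A) = {x, y, z}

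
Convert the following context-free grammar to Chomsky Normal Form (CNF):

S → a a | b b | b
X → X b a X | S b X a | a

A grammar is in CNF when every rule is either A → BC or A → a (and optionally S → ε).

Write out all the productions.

TA → a; TB → b; S → b; X → a; S → TA TA; S → TB TB; X → X X0; X0 → TB X1; X1 → TA X; X → S X2; X2 → TB X3; X3 → X TA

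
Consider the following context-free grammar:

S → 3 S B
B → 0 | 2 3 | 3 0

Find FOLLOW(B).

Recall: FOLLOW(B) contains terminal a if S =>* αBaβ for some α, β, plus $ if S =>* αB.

We compute FOLLOW(B) using the standard algorithm.
FOLLOW(S) starts with {$}.
FIRST(B) = {0, 2, 3}
FIRST(S) = {3}
FOLLOW(B) = {$, 0, 2, 3}
FOLLOW(S) = {$, 0, 2, 3}
Therefore, FOLLOW(B) = {$, 0, 2, 3}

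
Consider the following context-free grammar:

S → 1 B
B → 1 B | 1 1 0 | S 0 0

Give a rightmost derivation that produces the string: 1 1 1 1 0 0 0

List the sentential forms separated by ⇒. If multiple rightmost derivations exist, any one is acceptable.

S ⇒ 1 B ⇒ 1 S 0 0 ⇒ 1 1 B 0 0 ⇒ 1 1 1 1 0 0 0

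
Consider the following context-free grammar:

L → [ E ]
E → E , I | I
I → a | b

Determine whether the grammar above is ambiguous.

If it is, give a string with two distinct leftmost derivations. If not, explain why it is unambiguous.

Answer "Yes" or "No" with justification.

No - the grammar is unambiguous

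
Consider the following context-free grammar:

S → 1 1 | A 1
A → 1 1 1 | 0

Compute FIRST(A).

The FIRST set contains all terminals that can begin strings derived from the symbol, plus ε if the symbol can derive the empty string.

We compute FIRST(A) using the standard algorithm.
FIRST(A) = {0, 1}
FIRST(S) = {0, 1}
Therefore, FIRST(A) = {0, 1}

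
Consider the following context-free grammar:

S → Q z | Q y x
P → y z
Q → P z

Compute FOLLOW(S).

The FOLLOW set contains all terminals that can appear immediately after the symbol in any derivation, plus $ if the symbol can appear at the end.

We compute FOLLOW(S) using the standard algorithm.
FOLLOW(S) starts with {$}.
FIRST(P) = {y}
FIRST(Q) = {y}
FIRST(S) = {y}
FOLLOW(P) = {z}
FOLLOW(Q) = {y, z}
FOLLOW(S) = {$}
Therefore, FOLLOW(S) = {$}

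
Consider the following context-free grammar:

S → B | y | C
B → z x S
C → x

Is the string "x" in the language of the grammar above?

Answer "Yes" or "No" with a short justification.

Yes - a valid derivation exists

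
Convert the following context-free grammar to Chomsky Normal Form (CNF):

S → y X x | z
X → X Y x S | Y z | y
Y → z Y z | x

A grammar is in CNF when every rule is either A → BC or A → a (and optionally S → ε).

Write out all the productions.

TY → y; TX → x; S → z; TZ → z; X → y; Y → x; S → TY X0; X0 → X TX; X → X X1; X1 → Y X2; X2 → TX S; X → Y TZ; Y → TZ X3; X3 → Y TZ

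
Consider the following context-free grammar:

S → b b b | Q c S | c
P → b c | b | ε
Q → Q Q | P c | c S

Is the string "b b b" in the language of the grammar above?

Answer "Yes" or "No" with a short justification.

Yes - a valid derivation exists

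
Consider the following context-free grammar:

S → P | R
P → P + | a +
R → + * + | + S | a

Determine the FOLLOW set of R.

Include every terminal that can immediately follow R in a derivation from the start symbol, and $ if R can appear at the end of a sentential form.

We compute FOLLOW(R) using the standard algorithm.
FOLLOW(S) starts with {$}.
FIRST(P) = {a}
FIRST(R) = {+, a}
FIRST(S) = {+, a}
FOLLOW(P) = {$, +}
FOLLOW(R) = {$}
FOLLOW(S) = {$}
Therefore, FOLLOW(R) = {$}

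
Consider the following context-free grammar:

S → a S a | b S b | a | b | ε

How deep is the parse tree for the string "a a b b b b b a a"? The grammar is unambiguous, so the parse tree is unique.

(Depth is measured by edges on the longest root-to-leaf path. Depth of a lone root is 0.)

5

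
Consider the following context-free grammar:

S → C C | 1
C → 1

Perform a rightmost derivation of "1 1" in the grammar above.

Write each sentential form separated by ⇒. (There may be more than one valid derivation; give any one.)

S ⇒ C C ⇒ C 1 ⇒ 1 1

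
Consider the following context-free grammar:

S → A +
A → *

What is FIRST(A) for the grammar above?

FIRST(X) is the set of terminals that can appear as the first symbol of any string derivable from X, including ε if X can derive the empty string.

We compute FIRST(A) using the standard algorithm.
FIRST(A) = {*}
FIRST(S) = {*}
Therefore, FIRST(A) = {*}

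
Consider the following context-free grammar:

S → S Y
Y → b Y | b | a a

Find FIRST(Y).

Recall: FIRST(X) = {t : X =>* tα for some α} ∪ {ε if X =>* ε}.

We compute FIRST(Y) using the standard algorithm.
FIRST(S) = {}
FIRST(Y) = {a, b}
Therefore, FIRST(Y) = {a, b}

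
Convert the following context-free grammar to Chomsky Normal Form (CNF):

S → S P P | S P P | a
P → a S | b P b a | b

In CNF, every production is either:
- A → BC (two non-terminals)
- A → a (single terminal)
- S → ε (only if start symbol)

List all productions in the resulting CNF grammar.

S → a; TA → a; TB → b; P → b; S → S X0; X0 → P P; S → S X1; X1 → P P; P → TA S; P → TB X2; X2 → P X3; X3 → TB TA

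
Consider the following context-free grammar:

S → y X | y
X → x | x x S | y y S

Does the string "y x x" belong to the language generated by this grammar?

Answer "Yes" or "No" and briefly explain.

No - no valid derivation exists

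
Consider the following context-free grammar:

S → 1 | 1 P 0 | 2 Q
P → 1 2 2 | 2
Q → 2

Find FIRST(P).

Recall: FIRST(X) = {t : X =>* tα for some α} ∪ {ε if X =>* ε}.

We compute FIRST(P) using the standard algorithm.
FIRST(P) = {1, 2}
FIRST(Q) = {2}
FIRST(S) = {1, 2}
Therefore, FIRST(P) = {1, 2}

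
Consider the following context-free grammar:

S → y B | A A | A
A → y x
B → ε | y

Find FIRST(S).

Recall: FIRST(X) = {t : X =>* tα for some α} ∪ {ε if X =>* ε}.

We compute FIRST(S) using the standard algorithm.
FIRST(A) = {y}
FIRST(B) = {y, ε}
FIRST(S) = {y}
Therefore, FIRST(S) = {y}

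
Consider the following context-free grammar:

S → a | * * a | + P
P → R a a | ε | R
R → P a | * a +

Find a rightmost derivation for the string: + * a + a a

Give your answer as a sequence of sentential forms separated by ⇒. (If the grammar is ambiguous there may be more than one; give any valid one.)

S ⇒ + P ⇒ + R a a ⇒ + * a + a a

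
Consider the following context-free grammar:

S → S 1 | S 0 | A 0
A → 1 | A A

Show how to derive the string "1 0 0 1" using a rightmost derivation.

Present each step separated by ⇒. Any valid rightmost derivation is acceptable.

S ⇒ S 1 ⇒ S 0 1 ⇒ A 0 0 1 ⇒ 1 0 0 1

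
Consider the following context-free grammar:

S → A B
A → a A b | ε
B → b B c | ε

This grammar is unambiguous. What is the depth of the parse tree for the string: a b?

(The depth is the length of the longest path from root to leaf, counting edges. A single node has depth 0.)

3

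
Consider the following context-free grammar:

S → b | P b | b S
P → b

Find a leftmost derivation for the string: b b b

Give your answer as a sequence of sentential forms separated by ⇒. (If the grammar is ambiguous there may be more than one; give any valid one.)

S ⇒ b S ⇒ b P b ⇒ b b b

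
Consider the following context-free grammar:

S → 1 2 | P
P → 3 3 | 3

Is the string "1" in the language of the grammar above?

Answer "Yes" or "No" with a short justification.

No - no valid derivation exists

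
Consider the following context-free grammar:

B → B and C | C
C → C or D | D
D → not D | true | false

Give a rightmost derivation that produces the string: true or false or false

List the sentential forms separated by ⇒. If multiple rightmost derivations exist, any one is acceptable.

B ⇒ C ⇒ C or D ⇒ C or false ⇒ C or D or false ⇒ C or false or false ⇒ D or false or false ⇒ true or false or false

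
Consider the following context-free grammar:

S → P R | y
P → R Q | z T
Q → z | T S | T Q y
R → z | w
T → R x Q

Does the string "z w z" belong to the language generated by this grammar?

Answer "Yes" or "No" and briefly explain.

No - no valid derivation exists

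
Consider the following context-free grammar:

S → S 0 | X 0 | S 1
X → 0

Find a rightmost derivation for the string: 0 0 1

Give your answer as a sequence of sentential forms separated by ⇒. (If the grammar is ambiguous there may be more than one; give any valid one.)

S ⇒ S 1 ⇒ X 0 1 ⇒ 0 0 1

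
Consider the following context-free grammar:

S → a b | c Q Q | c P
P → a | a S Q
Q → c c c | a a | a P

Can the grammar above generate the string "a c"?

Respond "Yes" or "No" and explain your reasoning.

No - no valid derivation exists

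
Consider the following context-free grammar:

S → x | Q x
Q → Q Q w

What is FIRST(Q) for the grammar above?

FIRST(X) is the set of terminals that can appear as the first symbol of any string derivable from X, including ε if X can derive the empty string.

We compute FIRST(Q) using the standard algorithm.
FIRST(Q) = {}
FIRST(S) = {x}
Therefore, FIRST(Q) = {}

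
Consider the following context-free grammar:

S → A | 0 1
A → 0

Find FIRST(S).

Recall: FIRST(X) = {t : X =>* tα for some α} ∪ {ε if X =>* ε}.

We compute FIRST(S) using the standard algorithm.
FIRST(A) = {0}
FIRST(S) = {0}
Therefore, FIRST(S) = {0}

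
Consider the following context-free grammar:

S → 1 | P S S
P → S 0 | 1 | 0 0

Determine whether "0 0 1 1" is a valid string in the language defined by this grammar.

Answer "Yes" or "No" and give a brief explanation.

Yes - a valid derivation exists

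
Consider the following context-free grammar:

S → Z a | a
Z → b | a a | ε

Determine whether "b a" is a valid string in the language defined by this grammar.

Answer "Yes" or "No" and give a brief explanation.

Yes - a valid derivation exists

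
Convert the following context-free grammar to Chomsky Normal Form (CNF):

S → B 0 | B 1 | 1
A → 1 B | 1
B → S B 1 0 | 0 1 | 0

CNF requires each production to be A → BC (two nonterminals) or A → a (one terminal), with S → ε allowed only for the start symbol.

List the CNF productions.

T0 → 0; T1 → 1; S → 1; A → 1; B → 0; S → B T0; S → B T1; A → T1 B; B → S X0; X0 → B X1; X1 → T1 T0; B → T0 T1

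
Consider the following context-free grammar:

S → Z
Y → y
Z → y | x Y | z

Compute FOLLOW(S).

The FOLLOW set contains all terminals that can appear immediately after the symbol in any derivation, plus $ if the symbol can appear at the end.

We compute FOLLOW(S) using the standard algorithm.
FOLLOW(S) starts with {$}.
FIRST(S) = {x, y, z}
FIRST(Y) = {y}
FIRST(Z) = {x, y, z}
FOLLOW(S) = {$}
FOLLOW(Y) = {$}
FOLLOW(Z) = {$}
Therefore, FOLLOW(S) = {$}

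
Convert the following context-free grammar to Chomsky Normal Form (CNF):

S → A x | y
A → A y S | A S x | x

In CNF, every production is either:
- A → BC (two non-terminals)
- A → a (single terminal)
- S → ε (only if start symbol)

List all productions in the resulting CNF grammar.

TX → x; S → y; TY → y; A → x; S → A TX; A → A X0; X0 → TY S; A → A X1; X1 → S TX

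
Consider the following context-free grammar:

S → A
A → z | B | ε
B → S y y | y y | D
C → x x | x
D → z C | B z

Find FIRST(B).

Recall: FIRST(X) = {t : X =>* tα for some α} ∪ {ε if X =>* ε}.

We compute FIRST(B) using the standard algorithm.
FIRST(A) = {y, z, ε}
FIRST(B) = {y, z}
FIRST(C) = {x}
FIRST(D) = {y, z}
FIRST(S) = {y, z, ε}
Therefore, FIRST(B) = {y, z}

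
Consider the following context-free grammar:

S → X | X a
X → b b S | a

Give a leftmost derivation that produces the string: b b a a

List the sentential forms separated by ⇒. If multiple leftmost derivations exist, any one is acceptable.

S ⇒ X a ⇒ b b S a ⇒ b b X a ⇒ b b a a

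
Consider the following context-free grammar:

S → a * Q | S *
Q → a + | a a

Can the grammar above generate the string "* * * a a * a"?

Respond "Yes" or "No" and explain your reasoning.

No - no valid derivation exists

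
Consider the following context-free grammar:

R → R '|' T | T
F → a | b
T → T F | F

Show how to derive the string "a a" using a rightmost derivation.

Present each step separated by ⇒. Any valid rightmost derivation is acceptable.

R ⇒ T ⇒ T F ⇒ T a ⇒ F a ⇒ a a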